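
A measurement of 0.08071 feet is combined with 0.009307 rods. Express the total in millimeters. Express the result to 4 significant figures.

0.08071 ft = 24.6004 mm and 0.009307 rod = 46.8068 mm.
24.6004 + 46.8068 ≈ 71.41 mm.

71.41 mm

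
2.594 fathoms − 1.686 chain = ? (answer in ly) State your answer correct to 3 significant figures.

2.594 fathom = 5.01431e-16 ly and 1.686 chain = 3.58502e-15 ly.
5.01431e-16 − 3.58502e-15 ≈ -3.08e-15 ly.

-3.08e-15 ly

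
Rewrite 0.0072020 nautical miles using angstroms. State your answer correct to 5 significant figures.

1.3338 × 10^11 angstroms

1 nautical mile = 1.85200 × 10^13 Å.
Thus 0.0072020 × 1.85200 × 10^13 ≈ 1.3338 × 10^11 Å.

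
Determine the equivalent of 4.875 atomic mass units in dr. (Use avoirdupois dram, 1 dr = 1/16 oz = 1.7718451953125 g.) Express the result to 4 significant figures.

1 atomic mass unit = 9.37181e-25 dr.
Then 4.875 × 9.37181e-25 ≈ 4.569e-24 dr.

4.569e-24 dr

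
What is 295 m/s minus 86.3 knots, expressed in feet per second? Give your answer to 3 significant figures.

295 m/s = 967.848 ft/s and 86.3 kn = 145.658 ft/s.
967.848 − 145.658 ≈ 822 ft/s.

822 ft/s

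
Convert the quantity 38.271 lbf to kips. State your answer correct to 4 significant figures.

0.03827 kip

1 pound-force = 0.00100000 kips.
38.271 × 0.00100000 ≈ 0.03827 kip.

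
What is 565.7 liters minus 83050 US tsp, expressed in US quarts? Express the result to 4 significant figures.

165.2 US quarts

565.7 L = 597.769 US qt and 83050 US tsp = 432.552 US qt.
597.769 − 432.552 ≈ 165.2 US qt.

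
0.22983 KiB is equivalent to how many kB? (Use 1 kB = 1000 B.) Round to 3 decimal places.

1 kibibyte = 1.02400 kB.
0.22983 × 1.02400 ≈ 0.235 kB.

0.235 kB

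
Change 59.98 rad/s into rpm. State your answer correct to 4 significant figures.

572.8 revolutions per minute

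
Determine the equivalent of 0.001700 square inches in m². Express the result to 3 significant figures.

1.10e-6 m²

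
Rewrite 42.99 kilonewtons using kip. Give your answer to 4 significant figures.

9.665 kip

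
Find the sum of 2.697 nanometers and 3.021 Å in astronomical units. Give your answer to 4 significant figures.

2.005 × 10^-20 au

2.697 nm = 1.80283 × 10^-20 au and 3.021 Å = 2.01941 × 10^-21 au.
1.80283 × 10^-20 + 2.01941 × 10^-21 ≈ 2.005 × 10^-20 au.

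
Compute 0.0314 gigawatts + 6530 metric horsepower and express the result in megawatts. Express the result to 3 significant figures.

36.2 MW

0.0314 GW = 31.4000 MW and 6530 PS = 4.80281 MW.
31.4000 + 4.80281 ≈ 36.2 MW.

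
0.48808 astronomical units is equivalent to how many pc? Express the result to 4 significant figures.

1 au = 4.84814 × 10^-6 pc.
Thus 0.48808 × 4.84814 × 10^-6 ≈ 2.366 × 10^-6 pc.

2.366 × 10^-6 parsecs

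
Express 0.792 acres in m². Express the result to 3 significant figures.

1 acre = 4046.86 square meters.
So 0.792 × 4046.86 ≈ 3210 m².

3210 square meters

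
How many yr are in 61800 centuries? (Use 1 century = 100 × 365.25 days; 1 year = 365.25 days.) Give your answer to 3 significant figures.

1 century = 100.000 years.
Then 61800 × 100.000 ≈ 6.18 × 10^6 yr.

6.18 × 10^6 years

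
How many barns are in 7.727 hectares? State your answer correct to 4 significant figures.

1 hectare = 1.00000e+32 barn.
7.727 × 1.00000e+32 ≈ 7.727e+32 barn.

7.727e+32 barns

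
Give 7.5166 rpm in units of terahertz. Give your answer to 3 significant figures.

1 rpm = 1.66667 × 10^-14 THz.
7.5166 × 1.66667 × 10^-14 ≈ 1.25 × 10^-13 THz.

1.25 × 10^-13 THz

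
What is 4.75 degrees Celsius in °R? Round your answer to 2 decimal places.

500.22 °R

°R = (°C + 273.15) × 9/5.
Applying the formula gives 500.22 °R.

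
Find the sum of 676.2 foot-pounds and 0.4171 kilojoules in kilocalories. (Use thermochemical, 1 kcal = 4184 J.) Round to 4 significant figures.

0.3188 kcal

676.2 ft·lbf = 0.219121 kcal and 0.4171 kJ = 0.0996893 kcal.
0.219121 + 0.0996893 ≈ 0.3188 kcal.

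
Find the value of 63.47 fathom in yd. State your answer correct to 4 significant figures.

126.9 yards

1 fathom = 2.00000 yd.
Thus 63.47 × 2.00000 ≈ 126.9 yd.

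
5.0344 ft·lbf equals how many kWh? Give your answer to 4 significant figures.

1.896e-6 kWh

1 ft·lbf = 3.76616e-7 kWh.
5.0344 × 3.76616e-7 ≈ 1.896e-6 kWh.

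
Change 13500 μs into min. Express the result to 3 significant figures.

0.000225 min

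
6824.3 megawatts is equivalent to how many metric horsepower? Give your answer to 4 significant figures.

1 megawatt = 1359.62 metric horsepower.
So 6824.3 × 1359.62 ≈ 9.278 × 10^6 PS.

9.278 × 10^6 PS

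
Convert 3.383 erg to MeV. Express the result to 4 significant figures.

2.112 × 10^6 MeV

1 erg = 624151 megaelectronvolts.
So 3.383 × 624151 ≈ 2.112 × 10^6 MeV.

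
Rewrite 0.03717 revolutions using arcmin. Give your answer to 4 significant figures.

802.9 arcmin

1 rev = 21600.0 arcmin.
Then 0.03717 × 21600.0 ≈ 802.9 arcmin.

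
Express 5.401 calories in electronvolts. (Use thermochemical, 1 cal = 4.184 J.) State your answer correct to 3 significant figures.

1 cal = 2.61145e+19 eV.
So 5.401 × 2.61145e+19 ≈ 1.41e+20 eV.

1.41e+20 electronvolts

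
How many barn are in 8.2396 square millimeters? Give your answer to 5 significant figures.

1 square millimeter = 1.00000 × 10^22 barns.
8.2396 × 1.00000 × 10^22 ≈ 8.2396 × 10^22 barn.

8.2396 × 10^22 barn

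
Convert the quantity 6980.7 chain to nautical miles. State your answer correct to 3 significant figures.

75.8 nmi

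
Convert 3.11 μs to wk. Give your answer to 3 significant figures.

1 microsecond = 1.65344e-12 wk.
3.11 × 1.65344e-12 ≈ 5.14e-12 wk.

5.14e-12 wk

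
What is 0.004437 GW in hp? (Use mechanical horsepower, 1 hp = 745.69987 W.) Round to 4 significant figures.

5950 hp

1 GW = 1.34102 × 10^6 horsepower.
Thus 0.004437 × 1.34102 × 10^6 ≈ 5950 hp.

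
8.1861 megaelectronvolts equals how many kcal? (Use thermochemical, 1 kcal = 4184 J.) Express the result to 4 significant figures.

3.135 × 10^-16 kilocalories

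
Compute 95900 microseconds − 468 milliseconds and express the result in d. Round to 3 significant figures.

-4.31 × 10^-6 days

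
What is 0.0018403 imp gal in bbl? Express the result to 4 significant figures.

5.262e-5 oil barrels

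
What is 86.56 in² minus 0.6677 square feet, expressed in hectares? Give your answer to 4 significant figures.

-6.186e-7 ha

86.56 in² = 5.58450e-6 ha and 0.6677 ft² = 6.20314e-6 ha.
5.58450e-6 − 6.20314e-6 ≈ -6.186e-7 ha.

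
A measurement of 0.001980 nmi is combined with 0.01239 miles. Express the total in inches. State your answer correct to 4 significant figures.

0.001980 nmi = 144.369 in and 0.01239 mi = 785.030 in.
144.369 + 785.030 ≈ 929.4 in.

929.4 inches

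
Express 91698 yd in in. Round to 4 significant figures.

3.301e+6 in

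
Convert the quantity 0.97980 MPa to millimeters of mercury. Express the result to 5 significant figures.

7349.1 millimeters of mercury

1 megapascal = 7500.62 mmHg.
So 0.97980 × 7500.62 ≈ 7349.1 mmHg.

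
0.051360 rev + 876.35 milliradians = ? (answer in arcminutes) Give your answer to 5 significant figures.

0.051360 rev = 1109.376 arcmin and 876.35 mrad = 3012.669 arcmin.
1109.376 + 3012.669 ≈ 4122.0 arcmin.

4122.0 arcmin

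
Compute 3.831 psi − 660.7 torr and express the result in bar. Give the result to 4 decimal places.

-0.6167 bar

3.831 psi = 0.264138 bar and 660.7 torr = 0.880861 bar.
0.264138 − 0.880861 ≈ -0.6167 bar.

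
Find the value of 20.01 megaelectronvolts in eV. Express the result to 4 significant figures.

2.001e+7 eV

1 MeV = 1.00000e+6 eV.
So 20.01 × 1.00000e+6 ≈ 2.001e+7 eV.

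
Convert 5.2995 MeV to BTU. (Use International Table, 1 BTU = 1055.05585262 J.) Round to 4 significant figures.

1 megaelectronvolt = 1.51857e-16 British thermal units.
So 5.2995 × 1.51857e-16 ≈ 8.048e-16 BTU.

8.048e-16 BTU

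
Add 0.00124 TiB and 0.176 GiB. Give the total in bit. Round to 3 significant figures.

1.24 × 10^10 bits

0.00124 TiB = 1.09072 × 10^10 bit and 0.176 GiB = 1.51183 × 10^9 bit.
1.09072 × 10^10 + 1.51183 × 10^9 ≈ 1.24 × 10^10 bit.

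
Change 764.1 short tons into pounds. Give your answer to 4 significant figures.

1.528e+6 lb

1 short ton = 2000.00 lb.
Then 764.1 × 2000.00 ≈ 1.528e+6 lb.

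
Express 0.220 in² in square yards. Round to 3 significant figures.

1 square inch = 0.000771605 square yards.
So 0.220 × 0.000771605 ≈ 0.000170 yd².

0.000170 yd²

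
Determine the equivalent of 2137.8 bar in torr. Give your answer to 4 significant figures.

1.603 × 10^6 torr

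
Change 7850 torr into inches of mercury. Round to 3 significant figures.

309 inches of mercury

1 torr = 0.0393701 inches of mercury.
7850 × 0.0393701 ≈ 309 inHg.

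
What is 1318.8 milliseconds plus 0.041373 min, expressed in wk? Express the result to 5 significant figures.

1318.8 ms = 2.18056e-6 wk and 0.041373 min = 4.10446e-6 wk.
2.18056e-6 + 4.10446e-6 ≈ 6.2850e-6 wk.

6.2850e-6 wk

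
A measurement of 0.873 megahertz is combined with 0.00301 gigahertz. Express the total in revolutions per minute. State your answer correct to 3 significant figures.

0.873 MHz = 5.23800 × 10^7 rpm and 0.00301 GHz = 1.80600 × 10^8 rpm.
5.23800 × 10^7 + 1.80600 × 10^8 ≈ 2.33 × 10^8 rpm.

2.33 × 10^8 rpm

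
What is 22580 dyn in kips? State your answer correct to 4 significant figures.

5.076 × 10^-5 kip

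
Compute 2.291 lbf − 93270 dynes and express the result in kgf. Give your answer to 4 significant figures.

0.9441 kilograms-force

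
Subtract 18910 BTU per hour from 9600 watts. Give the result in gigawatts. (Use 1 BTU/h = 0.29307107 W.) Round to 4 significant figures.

4.058e-6 GW

9600 W = 9.60000e-6 GW and 18910 BTU/h = 5.54197e-6 GW.
9.60000e-6 − 5.54197e-6 ≈ 4.058e-6 GW.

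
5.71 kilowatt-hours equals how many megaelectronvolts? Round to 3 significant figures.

1 kilowatt-hour = 2.24694e+19 megaelectronvolts.
5.71 × 2.24694e+19 ≈ 1.28e+20 MeV.

1.28e+20 MeV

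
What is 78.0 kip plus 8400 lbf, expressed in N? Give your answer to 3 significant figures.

384000 newtons

78.0 kip = 346961 N and 8400 lbf = 37365.1 N.
346961 + 37365.1 ≈ 384000 N.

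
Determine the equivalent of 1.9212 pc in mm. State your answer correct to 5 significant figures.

5.9282 × 10^19 mm

1 pc = 3.08568 × 10^19 millimeters.
Then 1.9212 × 3.08568 × 10^19 ≈ 5.9282 × 10^19 mm.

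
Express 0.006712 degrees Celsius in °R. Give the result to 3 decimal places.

491.682 °R

°R = (°C + 273.15) × 9/5.
Applying the formula gives 491.682 °R.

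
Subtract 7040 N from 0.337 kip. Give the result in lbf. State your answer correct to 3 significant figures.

0.337 kip = 337.000 lbf and 7040 N = 1582.65 lbf.
337.000 − 1582.65 ≈ -1250 lbf.

-1250 pounds-force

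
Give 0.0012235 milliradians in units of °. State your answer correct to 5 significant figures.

7.0101e-5 °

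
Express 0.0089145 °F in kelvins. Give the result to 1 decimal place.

255.4 K

K = (°F + 459.67) × 5/9.
Applying the formula gives 255.4 K.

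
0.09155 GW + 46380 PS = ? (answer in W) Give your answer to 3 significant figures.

0.09155 GW = 9.15500 × 10^7 W and 46380 PS = 3.41124 × 10^7 W.
9.15500 × 10^7 + 3.41124 × 10^7 ≈ 1.26 × 10^8 W.

1.26 × 10^8 W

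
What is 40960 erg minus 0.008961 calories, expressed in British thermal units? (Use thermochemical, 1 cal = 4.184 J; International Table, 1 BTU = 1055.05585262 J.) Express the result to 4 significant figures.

40960 erg = 3.88226 × 10^-6 BTU and 0.008961 cal = 3.55363 × 10^-5 BTU.
3.88226 × 10^-6 − 3.55363 × 10^-5 ≈ -3.165 × 10^-5 BTU.

-3.165 × 10^-5 British thermal units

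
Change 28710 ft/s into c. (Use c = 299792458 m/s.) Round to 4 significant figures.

2.919e-5 times the speed of light

1 ft/s = 1.01670e-9 c.
So 28710 × 1.01670e-9 ≈ 2.919e-5 c.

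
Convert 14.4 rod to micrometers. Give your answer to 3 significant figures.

1 rod = 5.02920e+6 micrometers.
14.4 × 5.02920e+6 ≈ 7.24e+7 μm.

7.24e+7 micrometers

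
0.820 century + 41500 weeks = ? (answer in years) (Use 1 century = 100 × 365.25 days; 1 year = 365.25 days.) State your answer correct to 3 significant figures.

877 years

0.820 century = 82.0000 yr and 41500 wk = 795.346 yr.
82.0000 + 795.346 ≈ 877 yr.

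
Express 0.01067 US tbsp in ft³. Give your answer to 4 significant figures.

5.572e-6 ft³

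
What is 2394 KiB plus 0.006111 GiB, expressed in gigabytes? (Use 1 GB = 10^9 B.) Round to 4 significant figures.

0.009013 gigabytes

2394 KiB = 0.00245146 GB and 0.006111 GiB = 0.00656164 GB.
0.00245146 + 0.00656164 ≈ 0.009013 GB.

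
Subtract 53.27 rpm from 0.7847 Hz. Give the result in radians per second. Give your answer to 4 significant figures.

-0.6480 radians per second

0.7847 Hz = 4.93042 rad/s and 53.27 rpm = 5.57842 rad/s.
4.93042 − 5.57842 ≈ -0.6480 rad/s.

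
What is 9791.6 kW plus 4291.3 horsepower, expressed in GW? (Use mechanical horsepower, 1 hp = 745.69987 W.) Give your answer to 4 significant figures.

9791.6 kW = 0.00979160 GW and 4291.3 hp = 0.00320002 GW.
0.00979160 + 0.00320002 ≈ 0.01299 GW.

0.01299 gigawatts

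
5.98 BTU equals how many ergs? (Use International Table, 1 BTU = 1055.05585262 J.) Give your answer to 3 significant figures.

6.31e+10 erg

1 BTU = 1.05506e+10 ergs.
5.98 × 1.05506e+10 ≈ 6.31e+10 erg.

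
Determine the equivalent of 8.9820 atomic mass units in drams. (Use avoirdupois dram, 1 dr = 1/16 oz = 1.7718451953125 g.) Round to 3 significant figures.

1 u = 9.37181e-25 drams.
8.9820 × 9.37181e-25 ≈ 8.42e-24 dr.

8.42e-24 dr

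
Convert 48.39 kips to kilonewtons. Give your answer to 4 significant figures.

215.2 kilonewtons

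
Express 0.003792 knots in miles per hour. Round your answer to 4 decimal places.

0.0044 mph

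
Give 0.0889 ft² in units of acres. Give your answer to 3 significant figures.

1 square foot = 2.29568 × 10^-5 acres.
0.0889 × 2.29568 × 10^-5 ≈ 2.04 × 10^-6 acre.

2.04 × 10^-6 acres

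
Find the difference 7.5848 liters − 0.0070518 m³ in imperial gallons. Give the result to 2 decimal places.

0.12 imp gal

7.5848 L = 1.66842 imp gal and 0.0070518 m³ = 1.55118 imp gal.
1.66842 − 1.55118 ≈ 0.12 imp gal.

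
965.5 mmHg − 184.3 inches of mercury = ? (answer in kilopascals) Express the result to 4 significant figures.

-495.4 kPa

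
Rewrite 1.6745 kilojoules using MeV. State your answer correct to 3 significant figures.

1 kJ = 6.24151e+15 MeV.
Thus 1.6745 × 6.24151e+15 ≈ 1.05e+16 MeV.

1.05e+16 MeV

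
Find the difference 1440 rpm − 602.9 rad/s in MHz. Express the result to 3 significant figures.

1440 rpm = 2.40000e-5 MHz and 602.9 rad/s = 9.59545e-5 MHz.
2.40000e-5 − 9.59545e-5 ≈ -7.20e-5 MHz.

-7.20e-5 MHz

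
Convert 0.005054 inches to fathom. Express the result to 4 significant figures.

1 inch = 0.0138889 fathoms.
Thus 0.005054 × 0.0138889 ≈ 7.019e-5 fathom.

7.019e-5 fathom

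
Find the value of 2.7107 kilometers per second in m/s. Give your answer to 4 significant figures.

2711 m/s

1 km/s = 1000.00 m/s.
Then 2.7107 × 1000.00 ≈ 2711 m/s.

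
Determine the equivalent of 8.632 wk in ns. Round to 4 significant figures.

1 week = 6.04800 × 10^14 nanoseconds.
Thus 8.632 × 6.04800 × 10^14 ≈ 5.221 × 10^15 ns.

5.221 × 10^15 nanoseconds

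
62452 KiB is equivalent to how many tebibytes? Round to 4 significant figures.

5.816e-5 TiB

1 kibibyte = 9.31323e-10 TiB.
62452 × 9.31323e-10 ≈ 5.816e-5 TiB.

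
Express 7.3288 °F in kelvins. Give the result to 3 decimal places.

K = (°F + 459.67) × 5/9.
Applying the formula gives 259.444 K.

259.444 kelvins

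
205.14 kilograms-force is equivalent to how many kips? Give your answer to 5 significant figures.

0.45226 kip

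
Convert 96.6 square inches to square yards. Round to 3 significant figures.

1 in² = 0.000771605 yd².
So 96.6 × 0.000771605 ≈ 0.0745 yd².

0.0745 yd²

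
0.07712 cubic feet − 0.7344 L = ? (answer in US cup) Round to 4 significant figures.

0.07712 ft³ = 9.23036 US cup and 0.7344 L = 3.10413 US cup.
9.23036 − 3.10413 ≈ 6.126 US cup.

6.126 US cups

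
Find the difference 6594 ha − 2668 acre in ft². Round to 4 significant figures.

5.936 × 10^8 square feet

6594 ha = 7.09772 × 10^8 ft² and 2668 acre = 1.16218 × 10^8 ft².
7.09772 × 10^8 − 1.16218 × 10^8 ≈ 5.936 × 10^8 ft².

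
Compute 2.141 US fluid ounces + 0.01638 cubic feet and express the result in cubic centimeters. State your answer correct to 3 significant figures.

527 cubic centimeters

2.141 US fl oz = 63.3169 cm³ and 0.01638 ft³ = 463.830 cm³.
63.3169 + 463.830 ≈ 527 cm³.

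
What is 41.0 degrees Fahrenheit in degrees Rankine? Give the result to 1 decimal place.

500.7 °R

°R = °F + 459.67.
Applying the formula gives 500.7 °R.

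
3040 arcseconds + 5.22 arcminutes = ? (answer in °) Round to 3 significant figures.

3040 arcsec = 0.844444 ° and 5.22 arcmin = 0.0870000 °.
0.844444 + 0.0870000 ≈ 0.931 °.

0.931 °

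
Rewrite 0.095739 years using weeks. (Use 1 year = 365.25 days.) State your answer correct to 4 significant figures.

1 year = 52.1786 wk.
Thus 0.095739 × 52.1786 ≈ 4.996 wk.

4.996 wk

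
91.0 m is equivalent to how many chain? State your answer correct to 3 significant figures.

4.52 chains

1 meter = 0.0497097 chain.
91.0 × 0.0497097 ≈ 4.52 chain.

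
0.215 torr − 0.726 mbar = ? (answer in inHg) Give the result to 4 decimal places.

-0.0130 inHg

0.215 torr = 0.00846457 inHg and 0.726 mbar = 0.0214388 inHg.
0.00846457 − 0.0214388 ≈ -0.0130 inHg.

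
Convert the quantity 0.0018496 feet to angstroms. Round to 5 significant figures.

1 foot = 3.04800e+9 Å.
Then 0.0018496 × 3.04800e+9 ≈ 5.6376e+6 Å.

5.6376e+6 angstroms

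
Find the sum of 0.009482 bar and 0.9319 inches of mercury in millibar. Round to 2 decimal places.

41.04 mbar

0.009482 bar = 9.48200 mbar and 0.9319 inHg = 31.5578 mbar.
9.48200 + 31.5578 ≈ 41.04 mbar.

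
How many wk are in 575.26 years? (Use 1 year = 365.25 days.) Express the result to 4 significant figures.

30020 weeks

1 yr = 52.1786 wk.
Then 575.26 × 52.1786 ≈ 30020 wk.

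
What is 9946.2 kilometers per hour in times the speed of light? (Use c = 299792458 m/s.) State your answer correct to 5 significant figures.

9.2158e-6 c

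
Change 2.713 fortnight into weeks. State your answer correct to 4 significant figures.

1 fortnight = 2.00000 wk.
Then 2.713 × 2.00000 ≈ 5.426 wk.

5.426 weeks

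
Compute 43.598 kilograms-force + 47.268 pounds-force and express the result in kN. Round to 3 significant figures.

0.638 kN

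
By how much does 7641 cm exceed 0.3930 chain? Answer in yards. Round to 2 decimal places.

7641 cm = 83.5630 yd and 0.3930 chain = 8.64600 yd.
83.5630 − 8.64600 ≈ 74.92 yd.

74.92 yards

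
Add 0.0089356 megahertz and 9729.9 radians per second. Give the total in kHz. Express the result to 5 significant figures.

10.484 kHz

0.0089356 MHz = 8.93560 kHz and 9729.9 rad/s = 1.54856 kHz.
8.93560 + 1.54856 ≈ 10.484 kHz.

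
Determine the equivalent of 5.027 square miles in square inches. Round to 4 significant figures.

1 mi² = 4.01449e+9 in².
Thus 5.027 × 4.01449e+9 ≈ 2.018e+10 in².

2.018e+10 square inches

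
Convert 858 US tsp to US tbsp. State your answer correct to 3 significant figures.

286 US tablespoons

1 US tsp = 0.333333 US tablespoons.
Thus 858 × 0.333333 ≈ 286 US tbsp.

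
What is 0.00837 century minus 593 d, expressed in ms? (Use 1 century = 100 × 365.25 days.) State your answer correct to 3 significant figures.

0.00837 century = 2.64137e+10 ms and 593 d = 5.12352e+10 ms.
2.64137e+10 − 5.12352e+10 ≈ -2.48e+10 ms.

-2.48e+10 milliseconds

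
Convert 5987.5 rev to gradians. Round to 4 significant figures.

2.395 × 10^6 gradians

1 revolution = 400.000 grad.
Thus 5987.5 × 400.000 ≈ 2.395 × 10^6 grad.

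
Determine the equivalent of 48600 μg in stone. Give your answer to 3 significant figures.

7.65 × 10^-6 stone

1 μg = 1.57473 × 10^-10 stone.
Then 48600 × 1.57473 × 10^-10 ≈ 7.65 × 10^-6 st.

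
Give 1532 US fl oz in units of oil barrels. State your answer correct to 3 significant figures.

1 US fluid ounce = 0.000186012 bbl.
Then 1532 × 0.000186012 ≈ 0.285 bbl.

0.285 oil barrels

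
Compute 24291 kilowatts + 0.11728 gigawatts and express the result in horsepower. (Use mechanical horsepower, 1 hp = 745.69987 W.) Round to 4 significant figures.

189800 hp

24291 kW = 32574.8 hp and 0.11728 GW = 157275 hp.
32574.8 + 157275 ≈ 189800 hp.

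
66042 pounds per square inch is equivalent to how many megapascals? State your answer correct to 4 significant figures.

1 psi = 0.00689476 MPa.
Then 66042 × 0.00689476 ≈ 455.3 MPa.

455.3 megapascals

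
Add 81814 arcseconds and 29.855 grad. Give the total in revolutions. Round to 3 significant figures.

0.138 rev

81814 arcsec = 0.0631281 rev and 29.855 grad = 0.0746375 rev.
0.0631281 + 0.0746375 ≈ 0.138 rev.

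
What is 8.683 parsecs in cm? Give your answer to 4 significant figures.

1 parsec = 3.08568 × 10^18 centimeters.
Then 8.683 × 3.08568 × 10^18 ≈ 2.679 × 10^19 cm.

2.679 × 10^19 cm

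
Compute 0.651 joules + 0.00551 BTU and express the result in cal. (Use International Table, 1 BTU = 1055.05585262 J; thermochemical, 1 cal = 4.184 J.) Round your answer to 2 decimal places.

0.651 J = 0.155593 cal and 0.00551 BTU = 1.38943 cal.
0.155593 + 1.38943 ≈ 1.55 cal.

1.55 calories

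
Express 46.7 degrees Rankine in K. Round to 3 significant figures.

25.9 K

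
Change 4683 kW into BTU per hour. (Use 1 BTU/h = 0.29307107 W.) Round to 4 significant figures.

1 kW = 3412.14 BTU per hour.
Thus 4683 × 3412.14 ≈ 1.598 × 10^7 BTU/h.

1.598 × 10^7 BTU per hour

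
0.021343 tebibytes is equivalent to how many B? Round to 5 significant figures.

2.3467e+10 B

1 TiB = 1.09951e+12 bytes.
0.021343 × 1.09951e+12 ≈ 2.3467e+10 B.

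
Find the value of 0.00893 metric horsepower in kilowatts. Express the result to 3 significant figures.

0.00657 kW

1 PS = 0.735499 kilowatts.
0.00893 × 0.735499 ≈ 0.00657 kW.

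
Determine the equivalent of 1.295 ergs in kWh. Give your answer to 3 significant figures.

1 erg = 2.77778e-14 kWh.
1.295 × 2.77778e-14 ≈ 3.60e-14 kWh.

3.60e-14 kWh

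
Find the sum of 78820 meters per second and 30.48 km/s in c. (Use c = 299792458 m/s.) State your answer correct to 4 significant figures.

0.0003646 times the speed of light

78820 m/s = 0.000262915 c and 30.48 km/s = 0.000101670 c.
0.000262915 + 0.000101670 ≈ 0.0003646 c.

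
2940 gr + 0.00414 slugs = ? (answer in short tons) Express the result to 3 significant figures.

0.000277 short tons

2940 gr = 0.000210000 short ton and 0.00414 slug = 6.66003e-5 short ton.
0.000210000 + 6.66003e-5 ≈ 0.000277 short ton.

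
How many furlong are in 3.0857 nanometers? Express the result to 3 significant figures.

1.53 × 10^-11 furlong

1 nm = 4.97097 × 10^-12 furlong.
So 3.0857 × 4.97097 × 10^-12 ≈ 1.53 × 10^-11 furlong.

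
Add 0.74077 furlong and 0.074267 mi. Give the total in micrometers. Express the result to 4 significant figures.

0.74077 furlong = 1.49019e+8 μm and 0.074267 mi = 1.19521e+8 μm.
1.49019e+8 + 1.19521e+8 ≈ 2.685e+8 μm.

2.685e+8 μm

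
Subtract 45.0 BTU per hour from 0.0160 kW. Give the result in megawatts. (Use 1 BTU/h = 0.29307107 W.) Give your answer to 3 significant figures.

2.81 × 10^-6 MW

0.0160 kW = 1.60000 × 10^-5 MW and 45.0 BTU/h = 1.31882 × 10^-5 MW.
1.60000 × 10^-5 − 1.31882 × 10^-5 ≈ 2.81 × 10^-6 MW.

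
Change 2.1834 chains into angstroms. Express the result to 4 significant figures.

1 chain = 2.01168 × 10^11 angstroms.
So 2.1834 × 2.01168 × 10^11 ≈ 4.392 × 10^11 Å.

4.392 × 10^11 Å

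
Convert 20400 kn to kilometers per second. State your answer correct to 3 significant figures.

10.5 km/s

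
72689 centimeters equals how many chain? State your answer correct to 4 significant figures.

36.13 chains

1 centimeter = 0.000497097 chain.
So 72689 × 0.000497097 ≈ 36.13 chain.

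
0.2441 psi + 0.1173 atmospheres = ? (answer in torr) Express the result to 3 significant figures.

102 torr

0.2441 psi = 12.6236 torr and 0.1173 atm = 89.1480 torr.
12.6236 + 89.1480 ≈ 102 torr.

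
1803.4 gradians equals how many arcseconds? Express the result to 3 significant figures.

5.84 × 10^6 arcsec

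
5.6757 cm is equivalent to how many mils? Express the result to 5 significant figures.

2234.5 mils

1 cm = 393.701 mil.
Then 5.6757 × 393.701 ≈ 2234.5 mil.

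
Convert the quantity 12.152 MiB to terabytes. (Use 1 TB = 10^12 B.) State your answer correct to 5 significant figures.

1 MiB = 1.04858e-6 TB.
12.152 × 1.04858e-6 ≈ 1.2742e-5 TB.

1.2742e-5 TB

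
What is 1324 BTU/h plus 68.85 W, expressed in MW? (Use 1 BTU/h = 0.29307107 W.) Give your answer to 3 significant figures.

0.000457 megawatts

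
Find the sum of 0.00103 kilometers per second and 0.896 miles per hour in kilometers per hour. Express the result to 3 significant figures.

5.15 km/h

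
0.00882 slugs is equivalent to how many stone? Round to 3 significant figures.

0.0203 stone

1 slug = 2.29815 st.
Then 0.00882 × 2.29815 ≈ 0.0203 st.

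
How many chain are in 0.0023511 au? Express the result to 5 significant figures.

1 au = 7.43646 × 10^9 chain.
Thus 0.0023511 × 7.43646 × 10^9 ≈ 1.7484 × 10^7 chain.

1.7484 × 10^7 chains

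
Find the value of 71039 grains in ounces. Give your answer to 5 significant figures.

162.37 ounces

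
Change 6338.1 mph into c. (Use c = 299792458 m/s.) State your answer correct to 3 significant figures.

9.45 × 10^-6 c

1 mph = 1.49116 × 10^-9 times the speed of light.
So 6338.1 × 1.49116 × 10^-9 ≈ 9.45 × 10^-6 c.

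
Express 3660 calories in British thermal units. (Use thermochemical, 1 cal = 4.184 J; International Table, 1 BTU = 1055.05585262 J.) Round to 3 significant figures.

1 calorie = 0.00396567 BTU.
Thus 3660 × 0.00396567 ≈ 14.5 BTU.

14.5 BTU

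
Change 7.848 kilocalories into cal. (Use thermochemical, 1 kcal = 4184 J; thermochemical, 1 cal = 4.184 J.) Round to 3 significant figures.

7850 calories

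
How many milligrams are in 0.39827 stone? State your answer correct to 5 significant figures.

2.5291e+6 milligrams

1 stone = 6.35029e+6 milligrams.
Then 0.39827 × 6.35029e+6 ≈ 2.5291e+6 mg.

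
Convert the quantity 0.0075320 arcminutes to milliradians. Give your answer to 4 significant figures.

0.002191 mrad

1 arcmin = 0.290888 mrad.
So 0.0075320 × 0.290888 ≈ 0.002191 mrad.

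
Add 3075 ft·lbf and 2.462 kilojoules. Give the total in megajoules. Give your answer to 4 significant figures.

0.006631 megajoules

3075 ft·lbf = 0.00416914 MJ and 2.462 kJ = 0.00246200 MJ.
0.00416914 + 0.00246200 ≈ 0.006631 MJ.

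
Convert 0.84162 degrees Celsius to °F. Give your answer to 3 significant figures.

°C = (°F − 32) × 5/9.
Applying the formula gives 33.5 °F.

33.5 °F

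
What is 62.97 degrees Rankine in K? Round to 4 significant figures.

°R = K × 9/5.
Applying the formula gives 34.98 K.

34.98 kelvins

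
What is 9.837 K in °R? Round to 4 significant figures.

17.71 degrees Rankine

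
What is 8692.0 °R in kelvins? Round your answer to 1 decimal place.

°R = K × 9/5.
Applying the formula gives 4828.9 K.

4828.9 K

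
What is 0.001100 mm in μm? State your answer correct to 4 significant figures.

1 mm = 1000.00 μm.
Then 0.001100 × 1000.00 ≈ 1.100 μm.

1.100 micrometers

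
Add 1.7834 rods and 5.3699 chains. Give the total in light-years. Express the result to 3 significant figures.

1.24e-14 light-years

1.7834 rod = 9.48032e-16 ly and 5.3699 chain = 1.14183e-14 ly.
9.48032e-16 + 1.14183e-14 ≈ 1.24e-14 ly.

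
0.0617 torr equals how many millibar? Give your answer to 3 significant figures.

0.0823 mbar

1 torr = 1.33322 millibar.
Thus 0.0617 × 1.33322 ≈ 0.0823 mbar.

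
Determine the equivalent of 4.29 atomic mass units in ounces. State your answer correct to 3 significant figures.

2.51 × 10^-25 oz

1 atomic mass unit = 5.85738 × 10^-26 ounces.
4.29 × 5.85738 × 10^-26 ≈ 2.51 × 10^-25 oz.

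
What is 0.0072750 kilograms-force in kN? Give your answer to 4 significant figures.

1 kgf = 0.00980665 kilonewtons.
0.0072750 × 0.00980665 ≈ 7.134 × 10^-5 kN.

7.134 × 10^-5 kN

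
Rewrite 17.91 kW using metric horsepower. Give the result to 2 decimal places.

24.35 metric horsepower

1 kW = 1.35962 PS.
So 17.91 × 1.35962 ≈ 24.35 PS.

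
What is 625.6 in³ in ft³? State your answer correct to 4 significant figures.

0.3620 ft³

1 cubic inch = 0.000578704 ft³.
625.6 × 0.000578704 ≈ 0.3620 ft³.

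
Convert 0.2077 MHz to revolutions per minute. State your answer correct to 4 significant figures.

1 megahertz = 6.00000 × 10^7 rpm.
Thus 0.2077 × 6.00000 × 10^7 ≈ 1.246 × 10^7 rpm.

1.246 × 10^7 rpm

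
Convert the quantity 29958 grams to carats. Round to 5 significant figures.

149790 ct

1 g = 5.00000 carats.
So 29958 × 5.00000 ≈ 149790 ct.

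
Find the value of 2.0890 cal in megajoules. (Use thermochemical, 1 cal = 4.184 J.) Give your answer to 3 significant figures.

1 cal = 4.18400e-6 MJ.
Thus 2.0890 × 4.18400e-6 ≈ 8.74e-6 MJ.

8.74e-6 megajoules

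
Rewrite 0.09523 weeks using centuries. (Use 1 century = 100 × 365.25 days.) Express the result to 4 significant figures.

1.825 × 10^-5 centuries

1 week = 0.000191650 century.
Then 0.09523 × 0.000191650 ≈ 1.825 × 10^-5 century.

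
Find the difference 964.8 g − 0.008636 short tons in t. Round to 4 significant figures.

964.8 g = 0.000964800 t and 0.008636 short ton = 0.00783445 t.
0.000964800 − 0.00783445 ≈ -0.006870 t.

-0.006870 t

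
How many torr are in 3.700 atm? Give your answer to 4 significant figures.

1 atmosphere = 760.000 torr.
Then 3.700 × 760.000 ≈ 2812 torr.

2812 torr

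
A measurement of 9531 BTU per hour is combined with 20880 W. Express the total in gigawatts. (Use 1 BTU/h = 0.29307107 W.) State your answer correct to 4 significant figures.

2.367 × 10^-5 gigawatts

9531 BTU/h = 2.79326 × 10^-6 GW and 20880 W = 2.08800 × 10^-5 GW.
2.79326 × 10^-6 + 2.08800 × 10^-5 ≈ 2.367 × 10^-5 GW.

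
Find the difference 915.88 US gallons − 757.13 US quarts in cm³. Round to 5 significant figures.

915.88 US gal = 3.46698 × 10^6 cm³ and 757.13 US qt = 716512 cm³.
3.46698 × 10^6 − 716512 ≈ 2.7505 × 10^6 cm³.

2.7505 × 10^6 cm³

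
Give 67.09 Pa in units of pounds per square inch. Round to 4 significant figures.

0.009731 pounds per square inch

1 Pa = 0.000145038 pounds per square inch.
Then 67.09 × 0.000145038 ≈ 0.009731 psi.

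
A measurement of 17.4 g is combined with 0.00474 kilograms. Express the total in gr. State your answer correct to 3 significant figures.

342 gr

17.4 g = 268.523 gr and 0.00474 kg = 73.1494 gr.
268.523 + 73.1494 ≈ 342 gr.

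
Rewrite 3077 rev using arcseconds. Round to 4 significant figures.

3.988 × 10^9 arcsec

1 rev = 1.29600 × 10^6 arcsec.
So 3077 × 1.29600 × 10^6 ≈ 3.988 × 10^9 arcsec.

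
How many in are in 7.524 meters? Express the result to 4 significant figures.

296.2 in

1 meter = 39.3701 in.
7.524 × 39.3701 ≈ 296.2 in.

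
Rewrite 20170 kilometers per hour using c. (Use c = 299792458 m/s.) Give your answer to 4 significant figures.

1 kilometer per hour = 9.26567e-10 times the speed of light.
20170 × 9.26567e-10 ≈ 1.869e-5 c.

1.869e-5 c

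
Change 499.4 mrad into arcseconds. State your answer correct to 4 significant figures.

103000 arcsec

1 mrad = 206.265 arcseconds.
499.4 × 206.265 ≈ 103000 arcsec.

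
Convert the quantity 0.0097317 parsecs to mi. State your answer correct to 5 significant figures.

1.8659 × 10^11 mi

1 parsec = 1.91735 × 10^13 mi.
0.0097317 × 1.91735 × 10^13 ≈ 1.8659 × 10^11 mi.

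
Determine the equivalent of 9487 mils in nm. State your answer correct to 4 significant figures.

2.410 × 10^8 nm

1 mil = 25400.0 nm.
So 9487 × 25400.0 ≈ 2.410 × 10^8 nm.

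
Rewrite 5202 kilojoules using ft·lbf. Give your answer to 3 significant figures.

3.84e+6 ft·lbf

1 kilojoule = 737.562 foot-pounds.
Then 5202 × 737.562 ≈ 3.84e+6 ft·lbf.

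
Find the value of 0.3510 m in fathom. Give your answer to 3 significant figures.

0.192 fathoms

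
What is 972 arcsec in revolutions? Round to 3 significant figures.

1 arcsecond = 7.71605 × 10^-7 revolutions.
Then 972 × 7.71605 × 10^-7 ≈ 0.000750 rev.

0.000750 rev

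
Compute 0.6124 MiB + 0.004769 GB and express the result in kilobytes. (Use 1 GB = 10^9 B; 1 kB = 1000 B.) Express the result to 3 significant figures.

5410 kB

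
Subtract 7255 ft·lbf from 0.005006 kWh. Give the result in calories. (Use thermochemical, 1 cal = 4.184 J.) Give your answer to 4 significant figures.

0.005006 kWh = 4307.27 cal and 7255 ft·lbf = 2350.97 cal.
4307.27 − 2350.97 ≈ 1956 cal.

1956 cal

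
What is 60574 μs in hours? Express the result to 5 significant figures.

1.6826e-5 h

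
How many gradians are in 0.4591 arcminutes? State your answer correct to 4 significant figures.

1 arcminute = 0.0185185 gradians.
So 0.4591 × 0.0185185 ≈ 0.008502 grad.

0.008502 grad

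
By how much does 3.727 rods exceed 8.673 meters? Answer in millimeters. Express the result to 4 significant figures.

3.727 rod = 18743.8 mm and 8.673 m = 8673.00 mm.
18743.8 − 8673.00 ≈ 10070 mm.

10070 millimeters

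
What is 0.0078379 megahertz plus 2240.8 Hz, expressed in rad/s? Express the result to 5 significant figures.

63326 rad/s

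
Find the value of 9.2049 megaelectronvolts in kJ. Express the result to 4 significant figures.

1.475 × 10^-15 kilojoules

1 megaelectronvolt = 1.60218 × 10^-16 kJ.
Thus 9.2049 × 1.60218 × 10^-16 ≈ 1.475 × 10^-15 kJ.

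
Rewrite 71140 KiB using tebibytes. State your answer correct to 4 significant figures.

1 kibibyte = 9.31323e-10 tebibytes.
71140 × 9.31323e-10 ≈ 6.625e-5 TiB.

6.625e-5 TiB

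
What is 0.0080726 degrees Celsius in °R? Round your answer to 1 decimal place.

491.7 degrees Rankine

°R = (°C + 273.15) × 9/5.
Applying the formula gives 491.7 °R.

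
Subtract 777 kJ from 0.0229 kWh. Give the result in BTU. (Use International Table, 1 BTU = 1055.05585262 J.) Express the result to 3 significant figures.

-658 BTU

0.0229 kWh = 78.1380 BTU and 777 kJ = 736.454 BTU.
78.1380 − 736.454 ≈ -658 BTU.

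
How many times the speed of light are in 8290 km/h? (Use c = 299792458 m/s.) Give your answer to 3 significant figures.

7.68 × 10^-6 times the speed of light

1 km/h = 9.26567 × 10^-10 c.
Thus 8290 × 9.26567 × 10^-10 ≈ 7.68 × 10^-6 c.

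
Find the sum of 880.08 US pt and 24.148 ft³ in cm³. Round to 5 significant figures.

1.1002 × 10^6 cubic centimeters

880.08 US pt = 416433 cm³ and 24.148 ft³ = 683795 cm³.
416433 + 683795 ≈ 1.1002 × 10^6 cm³.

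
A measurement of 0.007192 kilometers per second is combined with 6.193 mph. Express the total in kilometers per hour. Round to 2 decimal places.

35.86 km/h

0.007192 km/s = 25.8912 km/h and 6.193 mph = 9.96667 km/h.
25.8912 + 9.96667 ≈ 35.86 km/h.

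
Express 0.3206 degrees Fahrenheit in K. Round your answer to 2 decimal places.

K = (°F + 459.67) × 5/9.
Applying the formula gives 255.55 K.

255.55 K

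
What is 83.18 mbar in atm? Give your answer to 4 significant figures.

0.08209 atm

1 mbar = 0.000986923 atm.
Then 83.18 × 0.000986923 ≈ 0.08209 atm.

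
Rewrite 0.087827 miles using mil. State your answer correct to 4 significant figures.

1 mile = 6.33600 × 10^7 mil.
Thus 0.087827 × 6.33600 × 10^7 ≈ 5.565 × 10^6 mil.

5.565 × 10^6 mil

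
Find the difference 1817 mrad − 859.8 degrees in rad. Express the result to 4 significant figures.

-13.19 rad

1817 mrad = 1.81700 rad and 859.8 ° = 15.0063 rad.
1.81700 − 15.0063 ≈ -13.19 rad.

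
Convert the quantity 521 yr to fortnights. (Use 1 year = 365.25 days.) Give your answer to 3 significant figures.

1 year = 26.0893 fortnights.
So 521 × 26.0893 ≈ 13600 fortnight.

13600 fortnights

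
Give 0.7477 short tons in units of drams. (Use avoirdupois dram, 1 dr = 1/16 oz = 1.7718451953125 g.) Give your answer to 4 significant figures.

382800 drams

1 short ton = 512000 dr.
Then 0.7477 × 512000 ≈ 382800 dr.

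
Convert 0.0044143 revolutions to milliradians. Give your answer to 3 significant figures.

1 rev = 6283.19 mrad.
0.0044143 × 6283.19 ≈ 27.7 mrad.

27.7 mrad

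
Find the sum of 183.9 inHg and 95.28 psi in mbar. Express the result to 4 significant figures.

183.9 inHg = 6227.57 mbar and 95.28 psi = 6569.32 mbar.
6227.57 + 6569.32 ≈ 12800 mbar.

12800 millibar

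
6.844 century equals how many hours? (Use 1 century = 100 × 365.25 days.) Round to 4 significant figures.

5.999e+6 h

1 century = 876600 hours.
Thus 6.844 × 876600 ≈ 5.999e+6 h.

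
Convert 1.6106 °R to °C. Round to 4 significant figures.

-272.3 degrees Celsius

°R = (°C + 273.15) × 9/5.
Applying the formula gives -272.3 °C.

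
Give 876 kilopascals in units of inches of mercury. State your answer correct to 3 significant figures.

1 kPa = 0.295300 inHg.
Then 876 × 0.295300 ≈ 259 inHg.

259 inHg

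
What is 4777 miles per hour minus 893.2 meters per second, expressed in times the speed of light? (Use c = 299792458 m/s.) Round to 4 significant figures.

4.144e-6 times the speed of light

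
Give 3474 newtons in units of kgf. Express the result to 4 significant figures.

354.2 kgf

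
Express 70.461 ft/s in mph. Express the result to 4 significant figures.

1 foot per second = 0.681818 mph.
So 70.461 × 0.681818 ≈ 48.04 mph.

48.04 miles per hour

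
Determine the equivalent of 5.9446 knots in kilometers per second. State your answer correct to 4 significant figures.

0.003058 km/s

1 knot = 0.000514444 kilometers per second.
5.9446 × 0.000514444 ≈ 0.003058 km/s.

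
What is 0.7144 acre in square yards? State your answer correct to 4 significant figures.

1 acre = 4840.00 square yards.
Thus 0.7144 × 4840.00 ≈ 3458 yd².

3458 yd²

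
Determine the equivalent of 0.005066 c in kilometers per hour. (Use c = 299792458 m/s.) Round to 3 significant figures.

5.47e+6 kilometers per hour

1 speed of light = 1.07925e+9 km/h.
Thus 0.005066 × 1.07925e+9 ≈ 5.47e+6 km/h.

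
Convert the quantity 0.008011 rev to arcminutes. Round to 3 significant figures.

173 arcmin

1 rev = 21600.0 arcmin.
Then 0.008011 × 21600.0 ≈ 173 arcmin.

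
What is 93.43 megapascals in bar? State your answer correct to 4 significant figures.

1 megapascal = 10.0000 bar.
Then 93.43 × 10.0000 ≈ 934.3 bar.

934.3 bar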